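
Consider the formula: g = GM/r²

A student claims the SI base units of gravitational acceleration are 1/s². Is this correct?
Units of each symbol in g = GM/r²:
  G (gravitational constant): m³/(kg·s²)
  M (mass): kg
  r (distance): m  → to the power 2 in the denominator, contributes 1/m²

Multiplying the contributions: [m³/(kg·s²)] · [kg] · [1/m²]
Adding exponents of each base unit: m: 1, s: -2
SI base units of gravitational acceleration: m/s²

The claimed units 1/s² (exponents s: -2) do not match the derived units m/s² (exponents m: 1, s: -2), so the claim is incorrect.

Answer: No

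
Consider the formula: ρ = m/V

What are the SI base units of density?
Units of each symbol in ρ = m/V:
  m (mass): kg
  V (volume): m³  → in the denominator, contributes 1/m³

Multiplying the contributions: [kg] · [1/m³]
Adding exponents of each base unit: kg: 1, m: -3
SI base units of density: kg/m³

Answer: kg/m³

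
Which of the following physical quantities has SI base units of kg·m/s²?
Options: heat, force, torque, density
Checking the SI base units of each option:
  heat (Q = mcΔT): kg·m²/s²  ✗
  force (F = ma): kg·m/s²  ✓ matches
  torque (τ = Fr): kg·m²/s²  ✗
  density (ρ = m/V): kg/m³  ✗

Only force has units kg·m/s².

Answer: force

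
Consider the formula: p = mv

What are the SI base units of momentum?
Units of each symbol in p = mv:
  m (mass): kg
  v (velocity): m/s

Multiplying the contributions: [kg] · [m/s]
Adding exponents of each base unit: kg: 1, m: 1, s: -1
SI base units of momentum: kg·m/s

Answer: kg·m/s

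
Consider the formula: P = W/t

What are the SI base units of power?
Units of each symbol in P = W/t:
  W (work): kg·m²/s²
  t (time): s  → in the denominator, contributes 1/s

Multiplying the contributions: [kg·m²/s²] · [1/s]
Adding exponents of each base unit: kg: 1, m: 2, s: -3
SI base units of power: kg·m²/s³

Answer: kg·m²/s³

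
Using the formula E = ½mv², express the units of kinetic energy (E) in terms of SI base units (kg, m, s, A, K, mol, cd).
Units of each symbol in E = ½mv²:
  m (mass): kg
  v (speed): m/s  → to the power 2, contributes m²/s²
  The factor ½ is dimensionless.

Multiplying the contributions: [kg] · [m²/s²]
Adding exponents of each base unit: kg: 1, m: 2, s: -2
SI base units of kinetic energy: kg·m²/s²

Answer: kg·m²/s²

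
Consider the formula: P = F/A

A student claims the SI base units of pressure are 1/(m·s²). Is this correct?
Units of each symbol in P = F/A:
  F (force): kg·m/s²
  A (area): m²  → in the denominator, contributes 1/m²

Multiplying the contributions: [kg·m/s²] · [1/m²]
Adding exponents of each base unit: kg: 1, m: -1, s: -2
SI base units of pressure: kg/(m·s²)

The claimed units 1/(m·s²) (exponents m: -1, s: -2) do not match the derived units kg/(m·s²) (exponents kg: 1, m: -1, s: -2), so the claim is incorrect.

Answer: No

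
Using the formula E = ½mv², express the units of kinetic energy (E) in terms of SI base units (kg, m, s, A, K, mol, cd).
Units of each symbol in E = ½mv²:
  m (mass): kg
  v (speed): m/s  → to the power 2, contributes m²/s²
  The factor ½ is dimensionless.

Multiplying the contributions: [kg] · [m²/s²]
Adding exponents of each base unit: kg: 1, m: 2, s: -2
SI base units of kinetic energy: kg·m²/s²

Answer: kg·m²/s²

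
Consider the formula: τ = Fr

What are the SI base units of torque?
Units of each symbol in τ = Fr:
  F (force): kg·m/s²
  r (lever arm): m

Multiplying the contributions: [kg·m/s²] · [m]
Adding exponents of each base unit: kg: 1, m: 2, s: -2
SI base units of torque: kg·m²/s²

Answer: kg·m²/s²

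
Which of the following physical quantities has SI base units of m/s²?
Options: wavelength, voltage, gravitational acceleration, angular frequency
Checking the SI base units of each option:
  wavelength (λ = v/f): m  ✗
  voltage (V = IR): kg·m²/(s³·A)  ✗
  gravitational acceleration (g = GM/r²): m/s²  ✓ matches
  angular frequency (ω = 2πf): 1/s  ✗

Only gravitational acceleration has units m/s².

Answer: gravitational acceleration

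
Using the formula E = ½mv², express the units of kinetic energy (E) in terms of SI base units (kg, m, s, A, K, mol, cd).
Units of each symbol in E = ½mv²:
  m (mass): kg
  v (speed): m/s  → to the power 2, contributes m²/s²
  The factor ½ is dimensionless.

Multiplying the contributions: [kg] · [m²/s²]
Adding exponents of each base unit: kg: 1, m: 2, s: -2
SI base units of kinetic energy: kg·m²/s²

Answer: kg·m²/s²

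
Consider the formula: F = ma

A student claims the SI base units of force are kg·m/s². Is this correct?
Units of each symbol in F = ma:
  m (mass): kg
  a (acceleration): m/s²

Multiplying the contributions: [kg] · [m/s²]
Adding exponents of each base unit: kg: 1, m: 1, s: -2
SI base units of force: kg·m/s²

The claimed units kg·m/s² match the derived units, so the claim is correct.

Answer: Yes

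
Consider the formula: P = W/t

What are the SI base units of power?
Units of each symbol in P = W/t:
  W (work): kg·m²/s²
  t (time): s  → in the denominator, contributes 1/s

Multiplying the contributions: [kg·m²/s²] · [1/s]
Adding exponents of each base unit: kg: 1, m: 2, s: -3
SI base units of power: kg·m²/s³

Answer: kg·m²/s³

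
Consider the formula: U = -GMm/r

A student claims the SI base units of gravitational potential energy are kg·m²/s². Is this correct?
Units of each symbol in U = -GMm/r:
  G (gravitational constant): m³/(kg·s²)
  M (mass): kg
  m (mass): kg
  r (distance): m  → in the denominator, contributes 1/m
  The minus sign does not affect the units.

Multiplying the contributions: [m³/(kg·s²)] · [kg] · [kg] · [1/m]
Adding exponents of each base unit: kg: 1, m: 2, s: -2
SI base units of gravitational potential energy: kg·m²/s²

The claimed units kg·m²/s² match the derived units, so the claim is correct.

Answer: Yes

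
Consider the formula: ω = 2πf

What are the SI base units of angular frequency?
Units of each symbol in ω = 2πf:
  f (frequency): 1/s
  The factor 2π is dimensionless.

Multiplying the contributions: [1/s]
Adding exponents of each base unit: s: -1
SI base units of angular frequency: 1/s

Answer: 1/s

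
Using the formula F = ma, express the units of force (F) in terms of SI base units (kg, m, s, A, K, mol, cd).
Units of each symbol in F = ma:
  m (mass): kg
  a (acceleration): m/s²

Multiplying the contributions: [kg] · [m/s²]
Adding exponents of each base unit: kg: 1, m: 1, s: -2
SI base units of force: kg·m/s²

Answer: kg·m/s²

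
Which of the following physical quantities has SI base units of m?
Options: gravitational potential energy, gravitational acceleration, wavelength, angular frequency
Checking the SI base units of each option:
  gravitational potential energy (U = -GMm/r): kg·m²/s²  ✗
  gravitational acceleration (g = GM/r²): m/s²  ✗
  wavelength (λ = v/f): m  ✓ matches
  angular frequency (ω = 2πf): 1/s  ✗

Only wavelength has units m.

Answer: wavelength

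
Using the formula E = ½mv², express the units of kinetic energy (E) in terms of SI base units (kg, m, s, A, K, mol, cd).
Units of each symbol in E = ½mv²:
  m (mass): kg
  v (speed): m/s  → to the power 2, contributes m²/s²
  The factor ½ is dimensionless.

Multiplying the contributions: [kg] · [m²/s²]
Adding exponents of each base unit: kg: 1, m: 2, s: -2
SI base units of kinetic energy: kg·m²/s²

Answer: kg·m²/s²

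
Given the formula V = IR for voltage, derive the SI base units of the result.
Units of each symbol in V = IR:
  I (current): A
  R (resistance, in ohms): kg·m²/(s³·A²)

Multiplying the contributions: [A] · [kg·m²/(s³·A²)]
Adding exponents of each base unit: kg: 1, m: 2, s: -3, A: -1
SI base units of voltage: kg·m²/(s³·A)

Answer: kg·m²/(s³·A)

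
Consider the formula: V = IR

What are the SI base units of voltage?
Units of each symbol in V = IR:
  I (current): A
  R (resistance, in ohms): kg·m²/(s³·A²)

Multiplying the contributions: [A] · [kg·m²/(s³·A²)]
Adding exponents of each base unit: kg: 1, m: 2, s: -3, A: -1
SI base units of voltage: kg·m²/(s³·A)

Answer: kg·m²/(s³·A)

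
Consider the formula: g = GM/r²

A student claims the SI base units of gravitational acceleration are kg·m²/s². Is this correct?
Units of each symbol in g = GM/r²:
  G (gravitational constant): m³/(kg·s²)
  M (mass): kg
  r (distance): m  → to the power 2 in the denominator, contributes 1/m²

Multiplying the contributions: [m³/(kg·s²)] · [kg] · [1/m²]
Adding exponents of each base unit: m: 1, s: -2
SI base units of gravitational acceleration: m/s²

The claimed units kg·m²/s² (exponents kg: 1, m: 2, s: -2) do not match the derived units m/s² (exponents m: 1, s: -2), so the claim is incorrect.

Answer: No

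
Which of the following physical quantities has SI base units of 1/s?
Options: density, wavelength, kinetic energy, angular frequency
Checking the SI base units of each option:
  density (ρ = m/V): kg/m³  ✗
  wavelength (λ = v/f): m  ✗
  kinetic energy (E = ½mv²): kg·m²/s²  ✗
  angular frequency (ω = 2πf): 1/s  ✓ matches

Only angular frequency has units 1/s.

Answer: angular frequency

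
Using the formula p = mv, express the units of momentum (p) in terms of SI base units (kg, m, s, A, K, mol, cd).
Units of each symbol in p = mv:
  m (mass): kg
  v (velocity): m/s

Multiplying the contributions: [kg] · [m/s]
Adding exponents of each base unit: kg: 1, m: 1, s: -1
SI base units of momentum: kg·m/s

Answer: kg·m/s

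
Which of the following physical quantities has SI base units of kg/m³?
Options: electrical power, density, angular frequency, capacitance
Checking the SI base units of each option:
  electrical power (P = IV): kg·m²/s³  ✗
  density (ρ = m/V): kg/m³  ✓ matches
  angular frequency (ω = 2πf): 1/s  ✗
  capacitance (C = Q/V): s⁴·A²/(kg·m²)  ✗

Only density has units kg/m³.

Answer: density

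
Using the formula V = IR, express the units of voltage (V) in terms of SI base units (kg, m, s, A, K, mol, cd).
Units of each symbol in V = IR:
  I (current): A
  R (resistance, in ohms): kg·m²/(s³·A²)

Multiplying the contributions: [A] · [kg·m²/(s³·A²)]
Adding exponents of each base unit: kg: 1, m: 2, s: -3, A: -1
SI base units of voltage: kg·m²/(s³·A)

Answer: kg·m²/(s³·A)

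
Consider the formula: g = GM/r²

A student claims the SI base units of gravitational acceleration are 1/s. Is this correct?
Units of each symbol in g = GM/r²:
  G (gravitational constant): m³/(kg·s²)
  M (mass): kg
  r (distance): m  → to the power 2 in the denominator, contributes 1/m²

Multiplying the contributions: [m³/(kg·s²)] · [kg] · [1/m²]
Adding exponents of each base unit: m: 1, s: -2
SI base units of gravitational acceleration: m/s²

The claimed units 1/s (exponents s: -1) do not match the derived units m/s² (exponents m: 1, s: -2), so the claim is incorrect.

Answer: No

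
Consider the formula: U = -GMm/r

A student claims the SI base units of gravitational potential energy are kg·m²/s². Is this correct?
Units of each symbol in U = -GMm/r:
  G (gravitational constant): m³/(kg·s²)
  M (mass): kg
  m (mass): kg
  r (distance): m  → in the denominator, contributes 1/m
  The minus sign does not affect the units.

Multiplying the contributions: [m³/(kg·s²)] · [kg] · [kg] · [1/m]
Adding exponents of each base unit: kg: 1, m: 2, s: -2
SI base units of gravitational potential energy: kg·m²/s²

The claimed units kg·m²/s² match the derived units, so the claim is correct.

Answer: Yes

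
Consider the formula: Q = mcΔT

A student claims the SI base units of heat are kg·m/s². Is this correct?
Units of each symbol in Q = mcΔT:
  m (mass): kg
  c (specific heat capacity, in J/(kg·K)): m²/(s²·K)
  ΔT (temperature change): K

Multiplying the contributions: [kg] · [m²/(s²·K)] · [K]
Adding exponents of each base unit: kg: 1, m: 2, s: -2
SI base units of heat: kg·m²/s²

The claimed units kg·m/s² (exponents kg: 1, m: 1, s: -2) do not match the derived units kg·m²/s² (exponents kg: 1, m: 2, s: -2), so the claim is incorrect.

Answer: No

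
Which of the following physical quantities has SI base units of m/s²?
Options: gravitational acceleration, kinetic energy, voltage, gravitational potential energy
Checking the SI base units of each option:
  gravitational acceleration (g = GM/r²): m/s²  ✓ matches
  kinetic energy (E = ½mv²): kg·m²/s²  ✗
  voltage (V = IR): kg·m²/(s³·A)  ✗
  gravitational potential energy (U = -GMm/r): kg·m²/s²  ✗

Only gravitational acceleration has units m/s².

Answer: gravitational acceleration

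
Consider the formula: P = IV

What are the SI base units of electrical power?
Units of each symbol in P = IV:
  I (current): A
  V (voltage, in volts): kg·m²/(s³·A)

Multiplying the contributions: [A] · [kg·m²/(s³·A)]
Adding exponents of each base unit: kg: 1, m: 2, s: -3
SI base units of electrical power: kg·m²/s³

Answer: kg·m²/s³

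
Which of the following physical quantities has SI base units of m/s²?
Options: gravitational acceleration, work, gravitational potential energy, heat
Checking the SI base units of each option:
  gravitational acceleration (g = GM/r²): m/s²  ✓ matches
  work (W = Fd): kg·m²/s²  ✗
  gravitational potential energy (U = -GMm/r): kg·m²/s²  ✗
  heat (Q = mcΔT): kg·m²/s²  ✗

Only gravitational acceleration has units m/s².

Answer: gravitational acceleration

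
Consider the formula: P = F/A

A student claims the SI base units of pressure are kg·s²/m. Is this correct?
Units of each symbol in P = F/A:
  F (force): kg·m/s²
  A (area): m²  → in the denominator, contributes 1/m²

Multiplying the contributions: [kg·m/s²] · [1/m²]
Adding exponents of each base unit: kg: 1, m: -1, s: -2
SI base units of pressure: kg/(m·s²)

The claimed units kg·s²/m (exponents kg: 1, m: -1, s: 2) do not match the derived units kg/(m·s²) (exponents kg: 1, m: -1, s: -2), so the claim is incorrect.

Answer: No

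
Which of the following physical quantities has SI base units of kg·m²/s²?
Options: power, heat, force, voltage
Checking the SI base units of each option:
  power (P = W/t): kg·m²/s³  ✗
  heat (Q = mcΔT): kg·m²/s²  ✓ matches
  force (F = ma): kg·m/s²  ✗
  voltage (V = IR): kg·m²/(s³·A)  ✗

Only heat has units kg·m²/s².

Answer: heat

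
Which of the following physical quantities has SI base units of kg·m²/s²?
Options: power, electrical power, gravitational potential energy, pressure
Checking the SI base units of each option:
  power (P = W/t): kg·m²/s³  ✗
  electrical power (P = IV): kg·m²/s³  ✗
  gravitational potential energy (U = -GMm/r): kg·m²/s²  ✓ matches
  pressure (P = F/A): kg/(m·s²)  ✗

Only gravitational potential energy has units kg·m²/s².

Answer: gravitational potential energy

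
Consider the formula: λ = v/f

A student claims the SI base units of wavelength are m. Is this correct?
Units of each symbol in λ = v/f:
  v (wave speed): m/s
  f (frequency): 1/s  → in the denominator, contributes s

Multiplying the contributions: [m/s] · [s]
Adding exponents of each base unit: m: 1
SI base units of wavelength: m

The claimed units m match the derived units, so the claim is correct.

Answer: Yes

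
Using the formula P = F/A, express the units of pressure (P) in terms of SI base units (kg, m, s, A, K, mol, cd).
Units of each symbol in P = F/A:
  F (force): kg·m/s²
  A (area): m²  → in the denominator, contributes 1/m²

Multiplying the contributions: [kg·m/s²] · [1/m²]
Adding exponents of each base unit: kg: 1, m: -1, s: -2
SI base units of pressure: kg/(m·s²)

Answer: kg/(m·s²)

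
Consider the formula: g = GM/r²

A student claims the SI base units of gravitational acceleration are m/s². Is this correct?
Units of each symbol in g = GM/r²:
  G (gravitational constant): m³/(kg·s²)
  M (mass): kg
  r (distance): m  → to the power 2 in the denominator, contributes 1/m²

Multiplying the contributions: [m³/(kg·s²)] · [kg] · [1/m²]
Adding exponents of each base unit: m: 1, s: -2
SI base units of gravitational acceleration: m/s²

The claimed units m/s² match the derived units, so the claim is correct.

Answer: Yes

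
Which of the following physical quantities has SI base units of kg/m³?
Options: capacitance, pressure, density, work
Checking the SI base units of each option:
  capacitance (C = Q/V): s⁴·A²/(kg·m²)  ✗
  pressure (P = F/A): kg/(m·s²)  ✗
  density (ρ = m/V): kg/m³  ✓ matches
  work (W = Fd): kg·m²/s²  ✗

Only density has units kg/m³.

Answer: density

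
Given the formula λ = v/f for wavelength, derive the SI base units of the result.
Units of each symbol in λ = v/f:
  v (wave speed): m/s
  f (frequency): 1/s  → in the denominator, contributes s

Multiplying the contributions: [m/s] · [s]
Adding exponents of each base unit: m: 1
SI base units of wavelength: m

Answer: m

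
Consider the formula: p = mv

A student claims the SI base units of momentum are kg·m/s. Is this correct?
Units of each symbol in p = mv:
  m (mass): kg
  v (velocity): m/s

Multiplying the contributions: [kg] · [m/s]
Adding exponents of each base unit: kg: 1, m: 1, s: -1
SI base units of momentum: kg·m/s

The claimed units kg·m/s match the derived units, so the claim is correct.

Answer: Yes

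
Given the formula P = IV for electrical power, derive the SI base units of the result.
Units of each symbol in P = IV:
  I (current): A
  V (voltage, in volts): kg·m²/(s³·A)

Multiplying the contributions: [A] · [kg·m²/(s³·A)]
Adding exponents of each base unit: kg: 1, m: 2, s: -3
SI base units of electrical power: kg·m²/s³

Answer: kg·m²/s³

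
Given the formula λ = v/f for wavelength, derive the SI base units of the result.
Units of each symbol in λ = v/f:
  v (wave speed): m/s
  f (frequency): 1/s  → in the denominator, contributes s

Multiplying the contributions: [m/s] · [s]
Adding exponents of each base unit: m: 1
SI base units of wavelength: m

Answer: m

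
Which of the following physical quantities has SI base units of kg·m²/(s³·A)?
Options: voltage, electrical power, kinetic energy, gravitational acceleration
Checking the SI base units of each option:
  voltage (V = IR): kg·m²/(s³·A)  ✓ matches
  electrical power (P = IV): kg·m²/s³  ✗
  kinetic energy (E = ½mv²): kg·m²/s²  ✗
  gravitational acceleration (g = GM/r²): m/s²  ✗

Only voltage has units kg·m²/(s³·A).

Answer: voltage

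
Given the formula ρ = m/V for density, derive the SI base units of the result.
Units of each symbol in ρ = m/V:
  m (mass): kg
  V (volume): m³  → in the denominator, contributes 1/m³

Multiplying the contributions: [kg] · [1/m³]
Adding exponents of each base unit: kg: 1, m: -3
SI base units of density: kg/m³

Answer: kg/m³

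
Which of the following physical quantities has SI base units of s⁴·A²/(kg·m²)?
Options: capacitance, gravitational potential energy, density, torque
Checking the SI base units of each option:
  capacitance (C = Q/V): s⁴·A²/(kg·m²)  ✓ matches
  gravitational potential energy (U = -GMm/r): kg·m²/s²  ✗
  density (ρ = m/V): kg/m³  ✗
  torque (τ = Fr): kg·m²/s²  ✗

Only capacitance has units s⁴·A²/(kg·m²).

Answer: capacitance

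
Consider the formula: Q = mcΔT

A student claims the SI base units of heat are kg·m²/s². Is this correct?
Units of each symbol in Q = mcΔT:
  m (mass): kg
  c (specific heat capacity, in J/(kg·K)): m²/(s²·K)
  ΔT (temperature change): K

Multiplying the contributions: [kg] · [m²/(s²·K)] · [K]
Adding exponents of each base unit: kg: 1, m: 2, s: -2
SI base units of heat: kg·m²/s²

The claimed units kg·m²/s² match the derived units, so the claim is correct.

Answer: Yes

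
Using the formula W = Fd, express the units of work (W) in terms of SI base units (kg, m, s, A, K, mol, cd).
Units of each symbol in W = Fd:
  F (force): kg·m/s²
  d (displacement): m

Multiplying the contributions: [kg·m/s²] · [m]
Adding exponents of each base unit: kg: 1, m: 2, s: -2
SI base units of work: kg·m²/s²

Answer: kg·m²/s²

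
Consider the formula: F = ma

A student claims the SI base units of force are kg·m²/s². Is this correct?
Units of each symbol in F = ma:
  m (mass): kg
  a (acceleration): m/s²

Multiplying the contributions: [kg] · [m/s²]
Adding exponents of each base unit: kg: 1, m: 1, s: -2
SI base units of force: kg·m/s²

The claimed units kg·m²/s² (exponents kg: 1, m: 2, s: -2) do not match the derived units kg·m/s² (exponents kg: 1, m: 1, s: -2), so the claim is incorrect.

Answer: No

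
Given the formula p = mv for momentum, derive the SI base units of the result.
Units of each symbol in p = mv:
  m (mass): kg
  v (velocity): m/s

Multiplying the contributions: [kg] · [m/s]
Adding exponents of each base unit: kg: 1, m: 1, s: -1
SI base units of momentum: kg·m/s

Answer: kg·m/s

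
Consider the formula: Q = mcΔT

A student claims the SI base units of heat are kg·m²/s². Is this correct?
Units of each symbol in Q = mcΔT:
  m (mass): kg
  c (specific heat capacity, in J/(kg·K)): m²/(s²·K)
  ΔT (temperature change): K

Multiplying the contributions: [kg] · [m²/(s²·K)] · [K]
Adding exponents of each base unit: kg: 1, m: 2, s: -2
SI base units of heat: kg·m²/s²

The claimed units kg·m²/s² match the derived units, so the claim is correct.

Answer: Yes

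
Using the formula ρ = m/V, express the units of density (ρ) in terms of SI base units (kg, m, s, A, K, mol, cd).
Units of each symbol in ρ = m/V:
  m (mass): kg
  V (volume): m³  → in the denominator, contributes 1/m³

Multiplying the contributions: [kg] · [1/m³]
Adding exponents of each base unit: kg: 1, m: -3
SI base units of density: kg/m³

Answer: kg/m³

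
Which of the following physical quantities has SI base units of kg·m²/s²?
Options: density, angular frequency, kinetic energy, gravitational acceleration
Checking the SI base units of each option:
  density (ρ = m/V): kg/m³  ✗
  angular frequency (ω = 2πf): 1/s  ✗
  kinetic energy (E = ½mv²): kg·m²/s²  ✓ matches
  gravitational acceleration (g = GM/r²): m/s²  ✗

Only kinetic energy has units kg·m²/s².

Answer: kinetic energy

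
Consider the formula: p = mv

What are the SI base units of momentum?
Units of each symbol in p = mv:
  m (mass): kg
  v (velocity): m/s

Multiplying the contributions: [kg] · [m/s]
Adding exponents of each base unit: kg: 1, m: 1, s: -1
SI base units of momentum: kg·m/s

Answer: kg·m/s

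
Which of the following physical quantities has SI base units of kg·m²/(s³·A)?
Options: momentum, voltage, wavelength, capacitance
Checking the SI base units of each option:
  momentum (p = mv): kg·m/s  ✗
  voltage (V = IR): kg·m²/(s³·A)  ✓ matches
  wavelength (λ = v/f): m  ✗
  capacitance (C = Q/V): s⁴·A²/(kg·m²)  ✗

Only voltage has units kg·m²/(s³·A).

Answer: voltage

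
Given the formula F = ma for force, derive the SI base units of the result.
Units of each symbol in F = ma:
  m (mass): kg
  a (acceleration): m/s²

Multiplying the contributions: [kg] · [m/s²]
Adding exponents of each base unit: kg: 1, m: 1, s: -2
SI base units of force: kg·m/s²

Answer: kg·m/s²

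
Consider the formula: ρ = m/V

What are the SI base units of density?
Units of each symbol in ρ = m/V:
  m (mass): kg
  V (volume): m³  → in the denominator, contributes 1/m³

Multiplying the contributions: [kg] · [1/m³]
Adding exponents of each base unit: kg: 1, m: -3
SI base units of density: kg/m³

Answer: kg/m³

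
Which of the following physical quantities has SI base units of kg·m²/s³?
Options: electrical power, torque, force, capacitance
Checking the SI base units of each option:
  electrical power (P = IV): kg·m²/s³  ✓ matches
  torque (τ = Fr): kg·m²/s²  ✗
  force (F = ma): kg·m/s²  ✗
  capacitance (C = Q/V): s⁴·A²/(kg·m²)  ✗

Only electrical power has units kg·m²/s³.

Answer: electrical power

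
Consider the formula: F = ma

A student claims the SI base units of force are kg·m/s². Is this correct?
Units of each symbol in F = ma:
  m (mass): kg
  a (acceleration): m/s²

Multiplying the contributions: [kg] · [m/s²]
Adding exponents of each base unit: kg: 1, m: 1, s: -2
SI base units of force: kg·m/s²

The claimed units kg·m/s² match the derived units, so the claim is correct.

Answer: Yes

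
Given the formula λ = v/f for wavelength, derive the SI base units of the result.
Units of each symbol in λ = v/f:
  v (wave speed): m/s
  f (frequency): 1/s  → in the denominator, contributes s

Multiplying the contributions: [m/s] · [s]
Adding exponents of each base unit: m: 1
SI base units of wavelength: m

Answer: m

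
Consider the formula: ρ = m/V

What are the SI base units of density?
Units of each symbol in ρ = m/V:
  m (mass): kg
  V (volume): m³  → in the denominator, contributes 1/m³

Multiplying the contributions: [kg] · [1/m³]
Adding exponents of each base unit: kg: 1, m: -3
SI base units of density: kg/m³

Answer: kg/m³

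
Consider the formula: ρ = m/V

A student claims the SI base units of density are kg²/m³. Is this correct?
Units of each symbol in ρ = m/V:
  m (mass): kg
  V (volume): m³  → in the denominator, contributes 1/m³

Multiplying the contributions: [kg] · [1/m³]
Adding exponents of each base unit: kg: 1, m: -3
SI base units of density: kg/m³

The claimed units kg²/m³ (exponents kg: 2, m: -3) do not match the derived units kg/m³ (exponents kg: 1, m: -3), so the claim is incorrect.

Answer: No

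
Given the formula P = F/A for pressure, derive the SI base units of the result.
Units of each symbol in P = F/A:
  F (force): kg·m/s²
  A (area): m²  → in the denominator, contributes 1/m²

Multiplying the contributions: [kg·m/s²] · [1/m²]
Adding exponents of each base unit: kg: 1, m: -1, s: -2
SI base units of pressure: kg/(m·s²)

Answer: kg/(m·s²)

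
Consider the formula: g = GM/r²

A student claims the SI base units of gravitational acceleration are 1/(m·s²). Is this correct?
Units of each symbol in g = GM/r²:
  G (gravitational constant): m³/(kg·s²)
  M (mass): kg
  r (distance): m  → to the power 2 in the denominator, contributes 1/m²

Multiplying the contributions: [m³/(kg·s²)] · [kg] · [1/m²]
Adding exponents of each base unit: m: 1, s: -2
SI base units of gravitational acceleration: m/s²

The claimed units 1/(m·s²) (exponents m: -1, s: -2) do not match the derived units m/s² (exponents m: 1, s: -2), so the claim is incorrect.

Answer: No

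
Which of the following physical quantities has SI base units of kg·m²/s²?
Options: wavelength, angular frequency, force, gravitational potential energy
Checking the SI base units of each option:
  wavelength (λ = v/f): m  ✗
  angular frequency (ω = 2πf): 1/s  ✗
  force (F = ma): kg·m/s²  ✗
  gravitational potential energy (U = -GMm/r): kg·m²/s²  ✓ matches

Only gravitational potential energy has units kg·m²/s².

Answer: gravitational potential energy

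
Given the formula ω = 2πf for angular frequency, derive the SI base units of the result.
Units of each symbol in ω = 2πf:
  f (frequency): 1/s
  The factor 2π is dimensionless.

Multiplying the contributions: [1/s]
Adding exponents of each base unit: s: -1
SI base units of angular frequency: 1/s

Answer: 1/s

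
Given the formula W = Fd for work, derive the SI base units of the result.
Units of each symbol in W = Fd:
  F (force): kg·m/s²
  d (displacement): m

Multiplying the contributions: [kg·m/s²] · [m]
Adding exponents of each base unit: kg: 1, m: 2, s: -2
SI base units of work: kg·m²/s²

Answer: kg·m²/s²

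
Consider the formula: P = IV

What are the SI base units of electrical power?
Units of each symbol in P = IV:
  I (current): A
  V (voltage, in volts): kg·m²/(s³·A)

Multiplying the contributions: [A] · [kg·m²/(s³·A)]
Adding exponents of each base unit: kg: 1, m: 2, s: -3
SI base units of electrical power: kg·m²/s³

Answer: kg·m²/s³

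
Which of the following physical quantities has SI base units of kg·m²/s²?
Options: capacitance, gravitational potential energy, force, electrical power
Checking the SI base units of each option:
  capacitance (C = Q/V): s⁴·A²/(kg·m²)  ✗
  gravitational potential energy (U = -GMm/r): kg·m²/s²  ✓ matches
  force (F = ma): kg·m/s²  ✗
  electrical power (P = IV): kg·m²/s³  ✗

Only gravitational potential energy has units kg·m²/s².

Answer: gravitational potential energy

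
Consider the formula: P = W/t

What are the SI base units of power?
Units of each symbol in P = W/t:
  W (work): kg·m²/s²
  t (time): s  → in the denominator, contributes 1/s

Multiplying the contributions: [kg·m²/s²] · [1/s]
Adding exponents of each base unit: kg: 1, m: 2, s: -3
SI base units of power: kg·m²/s³

Answer: kg·m²/s³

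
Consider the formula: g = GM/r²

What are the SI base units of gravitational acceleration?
Units of each symbol in g = GM/r²:
  G (gravitational constant): m³/(kg·s²)
  M (mass): kg
  r (distance): m  → to the power 2 in the denominator, contributes 1/m²

Multiplying the contributions: [m³/(kg·s²)] · [kg] · [1/m²]
Adding exponents of each base unit: m: 1, s: -2
SI base units of gravitational acceleration: m/s²

Answer: m/s²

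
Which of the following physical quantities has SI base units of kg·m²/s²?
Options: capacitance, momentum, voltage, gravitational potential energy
Checking the SI base units of each option:
  capacitance (C = Q/V): s⁴·A²/(kg·m²)  ✗
  momentum (p = mv): kg·m/s  ✗
  voltage (V = IR): kg·m²/(s³·A)  ✗
  gravitational potential energy (U = -GMm/r): kg·m²/s²  ✓ matches

Only gravitational potential energy has units kg·m²/s².

Answer: gravitational potential energy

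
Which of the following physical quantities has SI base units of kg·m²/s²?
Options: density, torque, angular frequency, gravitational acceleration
Checking the SI base units of each option:
  density (ρ = m/V): kg/m³  ✗
  torque (τ = Fr): kg·m²/s²  ✓ matches
  angular frequency (ω = 2πf): 1/s  ✗
  gravitational acceleration (g = GM/r²): m/s²  ✗

Only torque has units kg·m²/s².

Answer: torque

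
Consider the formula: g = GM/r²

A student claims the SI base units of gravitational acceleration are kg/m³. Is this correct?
Units of each symbol in g = GM/r²:
  G (gravitational constant): m³/(kg·s²)
  M (mass): kg
  r (distance): m  → to the power 2 in the denominator, contributes 1/m²

Multiplying the contributions: [m³/(kg·s²)] · [kg] · [1/m²]
Adding exponents of each base unit: m: 1, s: -2
SI base units of gravitational acceleration: m/s²

The claimed units kg/m³ (exponents kg: 1, m: -3) do not match the derived units m/s² (exponents m: 1, s: -2), so the claim is incorrect.

Answer: No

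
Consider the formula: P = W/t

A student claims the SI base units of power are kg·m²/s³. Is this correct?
Units of each symbol in P = W/t:
  W (work): kg·m²/s²
  t (time): s  → in the denominator, contributes 1/s

Multiplying the contributions: [kg·m²/s²] · [1/s]
Adding exponents of each base unit: kg: 1, m: 2, s: -3
SI base units of power: kg·m²/s³

The claimed units kg·m²/s³ match the derived units, so the claim is correct.

Answer: Yes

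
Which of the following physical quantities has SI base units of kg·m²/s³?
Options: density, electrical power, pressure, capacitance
Checking the SI base units of each option:
  density (ρ = m/V): kg/m³  ✗
  electrical power (P = IV): kg·m²/s³  ✓ matches
  pressure (P = F/A): kg/(m·s²)  ✗
  capacitance (C = Q/V): s⁴·A²/(kg·m²)  ✗

Only electrical power has units kg·m²/s³.

Answer: electrical power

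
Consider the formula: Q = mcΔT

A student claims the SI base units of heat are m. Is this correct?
Units of each symbol in Q = mcΔT:
  m (mass): kg
  c (specific heat capacity, in J/(kg·K)): m²/(s²·K)
  ΔT (temperature change): K

Multiplying the contributions: [kg] · [m²/(s²·K)] · [K]
Adding exponents of each base unit: kg: 1, m: 2, s: -2
SI base units of heat: kg·m²/s²

The claimed units m (exponents m: 1) do not match the derived units kg·m²/s² (exponents kg: 1, m: 2, s: -2), so the claim is incorrect.

Answer: No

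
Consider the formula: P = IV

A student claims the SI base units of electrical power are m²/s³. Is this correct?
Units of each symbol in P = IV:
  I (current): A
  V (voltage, in volts): kg·m²/(s³·A)

Multiplying the contributions: [A] · [kg·m²/(s³·A)]
Adding exponents of each base unit: kg: 1, m: 2, s: -3
SI base units of electrical power: kg·m²/s³

The claimed units m²/s³ (exponents m: 2, s: -3) do not match the derived units kg·m²/s³ (exponents kg: 1, m: 2, s: -3), so the claim is incorrect.

Answer: No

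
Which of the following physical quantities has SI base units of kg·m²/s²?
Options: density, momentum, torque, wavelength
Checking the SI base units of each option:
  density (ρ = m/V): kg/m³  ✗
  momentum (p = mv): kg·m/s  ✗
  torque (τ = Fr): kg·m²/s²  ✓ matches
  wavelength (λ = v/f): m  ✗

Only torque has units kg·m²/s².

Answer: torque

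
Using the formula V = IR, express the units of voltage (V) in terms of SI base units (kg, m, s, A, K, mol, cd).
Units of each symbol in V = IR:
  I (current): A
  R (resistance, in ohms): kg·m²/(s³·A²)

Multiplying the contributions: [A] · [kg·m²/(s³·A²)]
Adding exponents of each base unit: kg: 1, m: 2, s: -3, A: -1
SI base units of voltage: kg·m²/(s³·A)

Answer: kg·m²/(s³·A)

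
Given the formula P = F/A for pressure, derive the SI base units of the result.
Units of each symbol in P = F/A:
  F (force): kg·m/s²
  A (area): m²  → in the denominator, contributes 1/m²

Multiplying the contributions: [kg·m/s²] · [1/m²]
Adding exponents of each base unit: kg: 1, m: -1, s: -2
SI base units of pressure: kg/(m·s²)

Answer: kg/(m·s²)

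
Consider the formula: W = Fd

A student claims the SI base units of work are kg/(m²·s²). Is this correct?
Units of each symbol in W = Fd:
  F (force): kg·m/s²
  d (displacement): m

Multiplying the contributions: [kg·m/s²] · [m]
Adding exponents of each base unit: kg: 1, m: 2, s: -2
SI base units of work: kg·m²/s²

The claimed units kg/(m²·s²) (exponents kg: 1, m: -2, s: -2) do not match the derived units kg·m²/s² (exponents kg: 1, m: 2, s: -2), so the claim is incorrect.

Answer: No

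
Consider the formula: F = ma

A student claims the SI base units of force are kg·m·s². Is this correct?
Units of each symbol in F = ma:
  m (mass): kg
  a (acceleration): m/s²

Multiplying the contributions: [kg] · [m/s²]
Adding exponents of each base unit: kg: 1, m: 1, s: -2
SI base units of force: kg·m/s²

The claimed units kg·m·s² (exponents kg: 1, m: 1, s: 2) do not match the derived units kg·m/s² (exponents kg: 1, m: 1, s: -2), so the claim is incorrect.

Answer: No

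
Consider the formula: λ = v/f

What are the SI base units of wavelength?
Units of each symbol in λ = v/f:
  v (wave speed): m/s
  f (frequency): 1/s  → in the denominator, contributes s

Multiplying the contributions: [m/s] · [s]
Adding exponents of each base unit: m: 1
SI base units of wavelength: m

Answer: m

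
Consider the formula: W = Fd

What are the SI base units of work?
Units of each symbol in W = Fd:
  F (force): kg·m/s²
  d (displacement): m

Multiplying the contributions: [kg·m/s²] · [m]
Adding exponents of each base unit: kg: 1, m: 2, s: -2
SI base units of work: kg·m²/s²

Answer: kg·m²/s²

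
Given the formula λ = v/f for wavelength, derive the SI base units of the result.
Units of each symbol in λ = v/f:
  v (wave speed): m/s
  f (frequency): 1/s  → in the denominator, contributes s

Multiplying the contributions: [m/s] · [s]
Adding exponents of each base unit: m: 1
SI base units of wavelength: m

Answer: m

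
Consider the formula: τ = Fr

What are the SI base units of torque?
Units of each symbol in τ = Fr:
  F (force): kg·m/s²
  r (lever arm): m

Multiplying the contributions: [kg·m/s²] · [m]
Adding exponents of each base unit: kg: 1, m: 2, s: -2
SI base units of torque: kg·m²/s²

Answer: kg·m²/s²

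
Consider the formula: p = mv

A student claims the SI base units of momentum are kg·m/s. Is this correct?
Units of each symbol in p = mv:
  m (mass): kg
  v (velocity): m/s

Multiplying the contributions: [kg] · [m/s]
Adding exponents of each base unit: kg: 1, m: 1, s: -1
SI base units of momentum: kg·m/s

The claimed units kg·m/s match the derived units, so the claim is correct.

Answer: Yes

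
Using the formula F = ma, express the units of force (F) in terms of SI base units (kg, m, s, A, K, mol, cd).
Units of each symbol in F = ma:
  m (mass): kg
  a (acceleration): m/s²

Multiplying the contributions: [kg] · [m/s²]
Adding exponents of each base unit: kg: 1, m: 1, s: -2
SI base units of force: kg·m/s²

Answer: kg·m/s²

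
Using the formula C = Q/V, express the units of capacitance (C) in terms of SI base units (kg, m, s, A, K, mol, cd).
Units of each symbol in C = Q/V:
  Q (charge, in coulombs): s·A
  V (voltage, in volts): kg·m²/(s³·A)  → in the denominator, contributes s³·A/(kg·m²)

Multiplying the contributions: [s·A] · [s³·A/(kg·m²)]
Adding exponents of each base unit: kg: -1, m: -2, s: 4, A: 2
SI base units of capacitance: s⁴·A²/(kg·m²)

Answer: s⁴·A²/(kg·m²)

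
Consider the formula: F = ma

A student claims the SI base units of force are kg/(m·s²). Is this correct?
Units of each symbol in F = ma:
  m (mass): kg
  a (acceleration): m/s²

Multiplying the contributions: [kg] · [m/s²]
Adding exponents of each base unit: kg: 1, m: 1, s: -2
SI base units of force: kg·m/s²

The claimed units kg/(m·s²) (exponents kg: 1, m: -1, s: -2) do not match the derived units kg·m/s² (exponents kg: 1, m: 1, s: -2), so the claim is incorrect.

Answer: No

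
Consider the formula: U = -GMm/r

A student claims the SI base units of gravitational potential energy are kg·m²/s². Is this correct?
Units of each symbol in U = -GMm/r:
  G (gravitational constant): m³/(kg·s²)
  M (mass): kg
  m (mass): kg
  r (distance): m  → in the denominator, contributes 1/m
  The minus sign does not affect the units.

Multiplying the contributions: [m³/(kg·s²)] · [kg] · [kg] · [1/m]
Adding exponents of each base unit: kg: 1, m: 2, s: -2
SI base units of gravitational potential energy: kg·m²/s²

The claimed units kg·m²/s² match the derived units, so the claim is correct.

Answer: Yes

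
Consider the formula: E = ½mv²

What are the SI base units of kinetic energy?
Units of each symbol in E = ½mv²:
  m (mass): kg
  v (speed): m/s  → to the power 2, contributes m²/s²
  The factor ½ is dimensionless.

Multiplying the contributions: [kg] · [m²/s²]
Adding exponents of each base unit: kg: 1, m: 2, s: -2
SI base units of kinetic energy: kg·m²/s²

Answer: kg·m²/s²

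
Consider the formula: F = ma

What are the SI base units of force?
Units of each symbol in F = ma:
  m (mass): kg
  a (acceleration): m/s²

Multiplying the contributions: [kg] · [m/s²]
Adding exponents of each base unit: kg: 1, m: 1, s: -2
SI base units of force: kg·m/s²

Answer: kg·m/s²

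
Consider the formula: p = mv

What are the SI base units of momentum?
Units of each symbol in p = mv:
  m (mass): kg
  v (velocity): m/s

Multiplying the contributions: [kg] · [m/s]
Adding exponents of each base unit: kg: 1, m: 1, s: -1
SI base units of momentum: kg·m/s

Answer: kg·m/s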